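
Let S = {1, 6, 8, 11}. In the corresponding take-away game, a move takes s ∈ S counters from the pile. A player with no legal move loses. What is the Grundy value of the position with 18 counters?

n :  0  1  2  3  4  5  6  7  8  9 10 11 12 13 14 15 16 17 18
G :  0  1  0  1  0  1  2  0  1  0  1  2  3  2  0  1  0  1  2

2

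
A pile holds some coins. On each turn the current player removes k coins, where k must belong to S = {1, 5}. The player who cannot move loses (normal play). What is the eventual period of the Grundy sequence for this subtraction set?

2

n :  0  1  2  3  4  5  6  7  8  9 10 11 12 13 14
G :  0  1  0  1  0  1  0  1  0  1  0  1  0  1  0
G(n+2) = G(n) holds for n = 0,…,4 (a full window of length max(S) = 5), so the sequence is purely periodic with period 2.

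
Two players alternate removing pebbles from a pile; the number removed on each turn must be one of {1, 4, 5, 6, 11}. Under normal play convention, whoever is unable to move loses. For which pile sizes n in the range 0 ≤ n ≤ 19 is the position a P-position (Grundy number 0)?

0, 2, 9, 12, 19

G(0) = 0
G(1) = mex{0} = 1
G(2) = mex{1} = 0
G(3) = mex{0} = 1
G(4) = mex{1,0} = 2
G(5) = mex{2,1,0} = 3
G(6) = mex{3,0,1,0} = 2
G(7) = mex{2,1,0,1} = 3
G(8) = mex{3,2,1,0} = 4
G(9) = mex{4,3,2,1} = 0
G(10) = mex{0,2,3,2} = 1
G(11) = mex{1,3,2,3,0} = 4
G(12) = mex{4,4,3,2,1} = 0
G(13) = mex{0,0,4,3,0} = 1
G(14) = mex{1,1,0,4,1} = 2
G(15) = mex{2,4,1,0,2} = 3
G(16) = mex{3,0,4,1,3} = 2
G(17) = mex{2,1,0,4,2} = 3
G(18) = mex{3,2,1,0,3} = 4
G(19) = mex{4,3,2,1,4} = 0
P-positions are exactly the n with G(n) = 0.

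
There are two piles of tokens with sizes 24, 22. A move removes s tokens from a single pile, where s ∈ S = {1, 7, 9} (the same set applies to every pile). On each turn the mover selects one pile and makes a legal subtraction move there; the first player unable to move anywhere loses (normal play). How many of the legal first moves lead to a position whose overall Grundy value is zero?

All piles use S = {1, 7, 9}:
G(0) = 0
G(1) = mex{0} = 1
G(2) = mex{1} = 0
G(3) = mex{0} = 1
G(4) = mex{1} = 0
G(5) = mex{0} = 1
G(6) = mex{1} = 0
G(7) = mex{0,0} = 1
G(8) = mex{1,1} = 0
G(9) = mex{0,0,0} = 1
G(10) = mex{1,1,1} = 0
G(11) = mex{0,0,0} = 1
G(12) = mex{1,1,1} = 0
G(13) = mex{0,0,0} = 1
G(14) = mex{1,1,1} = 0
G(15) = mex{0,0,0} = 1
G(16) = mex{1,1,1} = 0
G(17) = mex{0,0,0} = 1
G(18) = mex{1,1,1} = 0
G(19) = mex{0,0,0} = 1
G(20) = mex{1,1,1} = 0
G(21) = mex{0,0,0} = 1
G(22) = mex{1,1,1} = 0
G(23) = mex{0,0,0} = 1
G(24) = mex{1,1,1} = 0
Pile A: G(24) = 0.
Pile B: G(22) = 0.
Combined Grundy value = 0 ⊕ 0 = 0.
A winning move leaves total XOR = 0, i.e. changes one component's Grundy value g to g ⊕ X where X is the current total.
Pile A: target g' = 0⊕0 = 0, but every legal move changes the Grundy value (mex property), so 0 moves.
Pile B: target g' = 0⊕0 = 0, but every legal move changes the Grundy value (mex property), so 0 moves.

0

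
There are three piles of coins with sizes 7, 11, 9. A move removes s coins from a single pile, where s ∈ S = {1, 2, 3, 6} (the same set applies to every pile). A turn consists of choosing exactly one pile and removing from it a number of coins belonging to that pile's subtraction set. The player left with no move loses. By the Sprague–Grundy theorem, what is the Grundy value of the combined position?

All piles use S = {1, 2, 3, 6}:
G(0) = 0
G(1) = mex{0} = 1
G(2) = mex{1,0} = 2
G(3) = mex{2,1,0} = 3
G(4) = mex{3,2,1} = 0
G(5) = mex{0,3,2} = 1
G(6) = mex{1,0,3,0} = 2
G(7) = mex{2,1,0,1} = 3
G(8) = mex{3,2,1,2} = 0
G(9) = mex{0,3,2,3} = 1
G(10) = mex{1,0,3,0} = 2
G(11) = mex{2,1,0,1} = 3
Pile A: G(7) = 3.
Pile B: G(11) = 3.
Pile C: G(9) = 1.
Combined Grundy value = 3 ⊕ 3 ⊕ 1 = 1.

1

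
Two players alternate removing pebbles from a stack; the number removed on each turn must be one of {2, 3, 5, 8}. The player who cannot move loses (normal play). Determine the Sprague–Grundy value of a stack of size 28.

n :  0  1  2  3  4  5  6  7  8  9 10 11 12 13 14 15 16 17 18 19 20 21 22 23 24 25 26 27 28
G :  0  0  1  1  2  2  3  0  4  1  3  0  4  1  2  2  3  0  0  1  1  2  3  3  0  2  1  4  0

0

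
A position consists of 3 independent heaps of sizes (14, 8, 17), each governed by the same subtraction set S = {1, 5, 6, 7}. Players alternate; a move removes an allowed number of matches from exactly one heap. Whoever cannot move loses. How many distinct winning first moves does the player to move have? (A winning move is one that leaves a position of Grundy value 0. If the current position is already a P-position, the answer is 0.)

All heaps use S = {1, 5, 6, 7}:
n :  0  1  2  3  4  5  6  7  8  9 10 11 12 13 14 15 16 17
G :  0  1  0  1  0  1  2  3  2  3  2  3  0  1  0  1  0  1
Heap A: G(14) = 0.
Heap B: G(8) = 2.
Heap C: G(17) = 1.
Combined Grundy value = 0 ⊕ 2 ⊕ 1 = 3.
A winning move leaves total XOR = 0, i.e. changes one component's Grundy value g to g ⊕ X where X is the current total.
Heap A: need g' = 0⊕3 = 3. Options: 14−1→G=1, 14−5→G=3, 14−6→G=2, 14−7→G=3. Hits: 2.
Heap B: need g' = 2⊕3 = 1. Options: 8−1→G=3, 8−5→G=1, 8−6→G=0, 8−7→G=1. Hits: 2.
Heap C: need g' = 1⊕3 = 2. Options: 17−1→G=0, 17−5→G=0, 17−6→G=3, 17−7→G=2. Hits: 1.

5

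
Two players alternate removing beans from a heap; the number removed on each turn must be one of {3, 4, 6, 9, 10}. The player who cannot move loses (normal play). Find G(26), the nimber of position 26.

G(0) = 0
G(1) = mex{} = 0
G(2) = mex{} = 0
G(3) = mex{0} = 1
G(4) = mex{0,0} = 1
G(5) = mex{0,0} = 1
G(6) = mex{1,0,0} = 2
G(7) = mex{1,1,0} = 2
G(8) = mex{1,1,0} = 2
G(9) = mex{2,1,1,0} = 3
G(10) = mex{2,2,1,0,0} = 3
G(11) = mex{2,2,1,0,0} = 3
G(12) = mex{3,2,2,1,0} = 4
G(13) = mex{3,3,2,1,1} = 0
G(14) = mex{3,3,2,1,1} = 0
G(15) = mex{4,3,3,2,1} = 0
G(16) = mex{0,4,3,2,2} = 1
G(17) = mex{0,0,3,2,2} = 1
G(18) = mex{0,0,4,3,2} = 1
G(19) = mex{1,0,0,3,3} = 2
G(20) = mex{1,1,0,3,3} = 2
G(21) = mex{1,1,0,4,3} = 2
G(22) = mex{2,1,1,0,4} = 3
G(23) = mex{2,2,1,0,0} = 3
G(24) = mex{2,2,1,0,0} = 3
G(25) = mex{3,2,2,1,0} = 4
G(26) = mex{3,3,2,1,1} = 0

0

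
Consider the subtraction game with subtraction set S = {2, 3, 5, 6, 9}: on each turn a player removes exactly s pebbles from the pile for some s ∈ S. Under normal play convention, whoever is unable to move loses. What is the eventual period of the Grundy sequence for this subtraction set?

n :  0  1  2  3  4  5  6  7  8  9 10 11 12 13 14 15 16 17 18 19 20 21 22 23 24 25 26 27 28
G :  0  0  1  1  2  2  3  3  0  4  1  5  0  4  1  2  0  3  1  2  0  3  1  2  0  3  1  2  0
From n = 14 onward G(n+4) = G(n); since this holds over max(S) = 9 consecutive positions the period is 4 (pre-period 14).

4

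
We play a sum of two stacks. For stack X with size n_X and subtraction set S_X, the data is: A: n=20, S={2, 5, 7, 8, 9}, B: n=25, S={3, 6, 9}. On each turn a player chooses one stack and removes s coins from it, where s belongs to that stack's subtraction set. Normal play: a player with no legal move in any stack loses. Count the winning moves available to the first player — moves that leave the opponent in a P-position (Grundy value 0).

3

Stack A, S = {2, 5, 7, 8, 9}:
n :  0  1  2  3  4  5  6  7  8  9 10 11 12 13 14 15 16 17 18 19 20
G :  0  0  1  1  0  2  1  3  2  2  3  3  4  4  0  0  1  1  0  2  1
G_A(20) = 1.
Stack B, S = {3, 6, 9}:
n :  0  1  2  3  4  5  6  7  8  9 10 11 12 13 14 15 16 17 18 19 20 21 22 23 24 25
G :  0  0  0  1  1  1  2  2  2  3  3  3  0  0  0  1  1  1  2  2  2  3  3  3  0  0
G_B(25) = 0.
Combined Grundy value = 1 ⊕ 0 = 1.
A winning move leaves total XOR = 0, i.e. changes one component's Grundy value g to g ⊕ X where X is the current total.
Stack A: need g' = 1⊕1 = 0. Options: 20−2→G=0, 20−5→G=0, 20−7→G=4, 20−8→G=4, 20−9→G=3. Hits: 2.
Stack B: need g' = 0⊕1 = 1. Options: 25−3→G=3, 25−6→G=2, 25−9→G=1. Hits: 1.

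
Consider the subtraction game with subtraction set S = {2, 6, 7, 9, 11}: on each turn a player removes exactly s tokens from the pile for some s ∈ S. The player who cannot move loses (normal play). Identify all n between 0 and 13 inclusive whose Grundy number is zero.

n :  0  1  2  3  4  5  6  7  8  9 10 11 12 13
G :  0  0  1  1  0  0  1  1  2  2  3  3  2  2
P-positions are exactly the n with G(n) = 0.

0, 1, 4, 5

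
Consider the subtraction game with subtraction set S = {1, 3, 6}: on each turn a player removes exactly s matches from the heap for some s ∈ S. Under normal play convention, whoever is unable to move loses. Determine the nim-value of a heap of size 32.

1

n :  0  1  2  3  4  5  6  7  8  9 10 11 12 13 14 15 16 17 18 19 20 21 22 23 24 25 26 27 28 29 30 31 32
G :  0  1  0  1  0  1  2  3  2  0  1  0  1  0  1  2  3  2  0  1  0  1  0  1  2  3  2  0  1  0  1  0  1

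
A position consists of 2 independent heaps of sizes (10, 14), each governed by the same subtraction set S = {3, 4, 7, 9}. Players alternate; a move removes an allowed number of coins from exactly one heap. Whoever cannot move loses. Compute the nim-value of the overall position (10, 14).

All heaps use S = {3, 4, 7, 9}:
n :  0  1  2  3  4  5  6  7  8  9 10 11 12 13 14
G :  0  0  0  1  1  1  2  2  2  3  3  3  0  0  0
Heap A: G(10) = 3.
Heap B: G(14) = 0.
Combined Grundy value = 3 ⊕ 0 = 3.

3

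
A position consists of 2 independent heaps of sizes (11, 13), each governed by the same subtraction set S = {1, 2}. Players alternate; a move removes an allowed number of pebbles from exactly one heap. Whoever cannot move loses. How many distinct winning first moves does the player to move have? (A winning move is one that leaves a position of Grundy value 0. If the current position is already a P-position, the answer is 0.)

2

All heaps use S = {1, 2}:
G(0) = 0
G(1) = mex{0} = 1
G(2) = mex{1,0} = 2
G(3) = mex{2,1} = 0
G(4) = mex{0,2} = 1
G(5) = mex{1,0} = 2
G(6) = mex{2,1} = 0
G(7) = mex{0,2} = 1
G(8) = mex{1,0} = 2
G(9) = mex{2,1} = 0
G(10) = mex{0,2} = 1
G(11) = mex{1,0} = 2
G(12) = mex{2,1} = 0
G(13) = mex{0,2} = 1
Heap A: G(11) = 2.
Heap B: G(13) = 1.
Combined Grundy value = 2 ⊕ 1 = 3.
A winning move leaves total XOR = 0, i.e. changes one component's Grundy value g to g ⊕ X where X is the current total.
Heap A: need g' = 2⊕3 = 1. Options: 11−1→G=1, 11−2→G=0. Hits: 1.
Heap B: need g' = 1⊕3 = 2. Options: 13−1→G=0, 13−2→G=2. Hits: 1.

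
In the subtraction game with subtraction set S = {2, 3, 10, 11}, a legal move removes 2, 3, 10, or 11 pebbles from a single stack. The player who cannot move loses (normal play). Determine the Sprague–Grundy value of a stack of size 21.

n :  0  1  2  3  4  5  6  7  8  9 10 11 12 13 14 15 16 17 18 19 20 21
G :  0  0  1  1  2  0  0  1  1  2  2  3  3  0  0  1  1  2  0  0  1  1

1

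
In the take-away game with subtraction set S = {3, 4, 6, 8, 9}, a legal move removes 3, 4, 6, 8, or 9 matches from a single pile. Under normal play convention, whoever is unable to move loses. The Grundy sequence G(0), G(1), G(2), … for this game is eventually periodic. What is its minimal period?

n :  0  1  2  3  4  5  6  7  8  9 10 11 12 13 14 15 16 17 18 19 20 21 22 23 24 25
G :  0  0  0  1  1  1  2  2  2  3  3  3  0  0  0  1  1  1  2  2  2  3  3  3  0  0
G(n+12) = G(n) holds for n = 0,…,8 (a full window of length max(S) = 9), so the sequence is purely periodic with period 12.

12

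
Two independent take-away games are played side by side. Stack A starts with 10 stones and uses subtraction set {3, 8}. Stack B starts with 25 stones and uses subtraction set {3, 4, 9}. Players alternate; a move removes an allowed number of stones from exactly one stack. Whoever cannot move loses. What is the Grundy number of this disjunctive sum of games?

Stack A, S = {3, 8}:
G(0) = 0
G(1) = mex{} = 0
G(2) = mex{} = 0
G(3) = mex{0} = 1
G(4) = mex{0} = 1
G(5) = mex{0} = 1
G(6) = mex{1} = 0
G(7) = mex{1} = 0
G(8) = mex{1,0} = 2
G(9) = mex{0,0} = 1
G(10) = mex{0,0} = 1
G_A(10) = 1.
Stack B, S = {3, 4, 9}:
G(0) = 0
G(1) = mex{} = 0
G(2) = mex{} = 0
G(3) = mex{0} = 1
G(4) = mex{0,0} = 1
G(5) = mex{0,0} = 1
G(6) = mex{1,0} = 2
G(7) = mex{1,1} = 0
G(8) = mex{1,1} = 0
G(9) = mex{2,1,0} = 3
G(10) = mex{0,2,0} = 1
G(11) = mex{0,0,0} = 1
G(12) = mex{3,0,1} = 2
G(13) = mex{1,3,1} = 0
G(14) = mex{1,1,1} = 0
G(15) = mex{2,1,2} = 0
G(16) = mex{0,2,0} = 1
G(17) = mex{0,0,0} = 1
G(18) = mex{0,0,3} = 1
G(19) = mex{1,0,1} = 2
G(20) = mex{1,1,1} = 0
G(21) = mex{1,1,2} = 0
G(22) = mex{2,1,0} = 3
G(23) = mex{0,2,0} = 1
G(24) = mex{0,0,0} = 1
G(25) = mex{3,0,1} = 2
G_B(25) = 2.
Combined Grundy value = 1 ⊕ 2 = 3.

3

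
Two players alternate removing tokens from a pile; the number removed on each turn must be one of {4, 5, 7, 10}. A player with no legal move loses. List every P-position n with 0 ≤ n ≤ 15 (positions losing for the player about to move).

G(0) = 0
G(1) = mex{} = 0
G(2) = mex{} = 0
G(3) = mex{} = 0
G(4) = mex{0} = 1
G(5) = mex{0,0} = 1
G(6) = mex{0,0} = 1
G(7) = mex{0,0,0} = 1
G(8) = mex{1,0,0} = 2
G(9) = mex{1,1,0} = 2
G(10) = mex{1,1,0,0} = 2
G(11) = mex{1,1,1,0} = 2
G(12) = mex{2,1,1,0} = 3
G(13) = mex{2,2,1,0} = 3
G(14) = mex{2,2,1,1} = 0
G(15) = mex{2,2,2,1} = 0
P-positions are exactly the n with G(n) = 0.

0, 1, 2, 3, 14, 15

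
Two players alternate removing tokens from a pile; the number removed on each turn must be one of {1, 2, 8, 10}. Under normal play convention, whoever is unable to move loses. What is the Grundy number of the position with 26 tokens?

2

n :  0  1  2  3  4  5  6  7  8  9 10 11 12 13 14 15 16 17 18 19 20 21 22 23 24 25 26
G :  0  1  2  0  1  2  0  1  2  0  1  2  0  1  2  0  1  2  0  1  2  0  1  2  0  1  2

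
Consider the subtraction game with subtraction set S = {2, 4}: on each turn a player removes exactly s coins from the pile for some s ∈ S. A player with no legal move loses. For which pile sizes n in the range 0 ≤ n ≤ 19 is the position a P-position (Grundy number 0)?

0, 1, 6, 7, 12, 13, 18, 19

n :  0  1  2  3  4  5  6  7  8  9 10 11 12 13 14 15 16 17 18 19
G :  0  0  1  1  2  2  0  0  1  1  2  2  0  0  1  1  2  2  0  0
P-positions are exactly the n with G(n) = 0.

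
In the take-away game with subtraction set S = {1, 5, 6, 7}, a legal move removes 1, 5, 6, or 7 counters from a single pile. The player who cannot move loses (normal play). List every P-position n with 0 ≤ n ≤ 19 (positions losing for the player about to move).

G(0) = 0
G(1) = mex{0} = 1
G(2) = mex{1} = 0
G(3) = mex{0} = 1
G(4) = mex{1} = 0
G(5) = mex{0,0} = 1
G(6) = mex{1,1,0} = 2
G(7) = mex{2,0,1,0} = 3
G(8) = mex{3,1,0,1} = 2
G(9) = mex{2,0,1,0} = 3
G(10) = mex{3,1,0,1} = 2
G(11) = mex{2,2,1,0} = 3
G(12) = mex{3,3,2,1} = 0
G(13) = mex{0,2,3,2} = 1
G(14) = mex{1,3,2,3} = 0
G(15) = mex{0,2,3,2} = 1
G(16) = mex{1,3,2,3} = 0
G(17) = mex{0,0,3,2} = 1
G(18) = mex{1,1,0,3} = 2
G(19) = mex{2,0,1,0} = 3
P-positions are exactly the n with G(n) = 0.

0, 2, 4, 12, 14, 16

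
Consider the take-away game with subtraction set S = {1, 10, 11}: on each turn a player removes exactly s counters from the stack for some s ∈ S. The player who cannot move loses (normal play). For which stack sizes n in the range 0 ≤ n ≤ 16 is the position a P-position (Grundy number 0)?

G(0) = 0
G(1) = mex{0} = 1
G(2) = mex{1} = 0
G(3) = mex{0} = 1
G(4) = mex{1} = 0
G(5) = mex{0} = 1
G(6) = mex{1} = 0
G(7) = mex{0} = 1
G(8) = mex{1} = 0
G(9) = mex{0} = 1
G(10) = mex{1,0} = 2
G(11) = mex{2,1,0} = 3
G(12) = mex{3,0,1} = 2
G(13) = mex{2,1,0} = 3
G(14) = mex{3,0,1} = 2
G(15) = mex{2,1,0} = 3
G(16) = mex{3,0,1} = 2
P-positions are exactly the n with G(n) = 0.

0, 2, 4, 6, 8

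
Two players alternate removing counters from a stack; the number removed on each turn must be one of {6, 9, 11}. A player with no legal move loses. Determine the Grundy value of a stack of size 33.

n :  0  1  2  3  4  5  6  7  8  9 10 11 12 13 14 15 16 17 18 19 20 21 22 23 24 25 26 27 28 29 30 31 32 33
G :  0  0  0  0  0  0  1  1  1  1  1  1  2  2  2  2  2  0  0  0  0  0  0  1  1  1  1  1  1  2  2  2  2  2

2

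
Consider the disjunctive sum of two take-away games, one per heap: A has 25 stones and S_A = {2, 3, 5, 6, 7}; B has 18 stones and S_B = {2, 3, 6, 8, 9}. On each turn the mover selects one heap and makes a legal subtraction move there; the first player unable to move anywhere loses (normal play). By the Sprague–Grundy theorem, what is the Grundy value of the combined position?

Heap A, S = {2, 3, 5, 6, 7}:
G(0) = 0
G(1) = mex{} = 0
G(2) = mex{0} = 1
G(3) = mex{0,0} = 1
G(4) = mex{1,0} = 2
G(5) = mex{1,1,0} = 2
G(6) = mex{2,1,0,0} = 3
G(7) = mex{2,2,1,0,0} = 3
G(8) = mex{3,2,1,1,0} = 4
G(9) = mex{3,3,2,1,1} = 0
G(10) = mex{4,3,2,2,1} = 0
G(11) = mex{0,4,3,2,2} = 1
G(12) = mex{0,0,3,3,2} = 1
G(13) = mex{1,0,4,3,3} = 2
G(14) = mex{1,1,0,4,3} = 2
G(15) = mex{2,1,0,0,4} = 3
G(16) = mex{2,2,1,0,0} = 3
G(17) = mex{3,2,1,1,0} = 4
G(18) = mex{3,3,2,1,1} = 0
G(19) = mex{4,3,2,2,1} = 0
G(20) = mex{0,4,3,2,2} = 1
G(21) = mex{0,0,3,3,2} = 1
G(22) = mex{1,0,4,3,3} = 2
G(23) = mex{1,1,0,4,3} = 2
G(24) = mex{2,1,0,0,4} = 3
G(25) = mex{2,2,1,0,0} = 3
G_A(25) = 3.
Heap B, S = {2, 3, 6, 8, 9}:
n :  0  1  2  3  4  5  6  7  8  9 10 11 12 13 14 15 16 17 18
G :  0  0  1  1  2  0  3  1  2  2  3  3  0  4  1  5  0  0  1
G_B(18) = 1.
Combined Grundy value = 3 ⊕ 1 = 2.

2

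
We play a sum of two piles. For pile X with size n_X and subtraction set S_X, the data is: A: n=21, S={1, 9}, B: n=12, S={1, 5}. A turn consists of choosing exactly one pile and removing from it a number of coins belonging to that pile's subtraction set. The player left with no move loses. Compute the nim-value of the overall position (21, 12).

Pile A, S = {1, 9}:
G(0) = 0
G(1) = mex{0} = 1
G(2) = mex{1} = 0
G(3) = mex{0} = 1
G(4) = mex{1} = 0
G(5) = mex{0} = 1
G(6) = mex{1} = 0
G(7) = mex{0} = 1
G(8) = mex{1} = 0
G(9) = mex{0,0} = 1
G(10) = mex{1,1} = 0
G(11) = mex{0,0} = 1
G(12) = mex{1,1} = 0
G(13) = mex{0,0} = 1
G(14) = mex{1,1} = 0
G(15) = mex{0,0} = 1
G(16) = mex{1,1} = 0
G(17) = mex{0,0} = 1
G(18) = mex{1,1} = 0
G(19) = mex{0,0} = 1
G(20) = mex{1,1} = 0
G(21) = mex{0,0} = 1
G_A(21) = 1.
Pile B, S = {1, 5}:
G(0) = 0
G(1) = mex{0} = 1
G(2) = mex{1} = 0
G(3) = mex{0} = 1
G(4) = mex{1} = 0
G(5) = mex{0,0} = 1
G(6) = mex{1,1} = 0
G(7) = mex{0,0} = 1
G(8) = mex{1,1} = 0
G(9) = mex{0,0} = 1
G(10) = mex{1,1} = 0
G(11) = mex{0,0} = 1
G(12) = mex{1,1} = 0
G_B(12) = 0.
Combined Grundy value = 1 ⊕ 0 = 1.

1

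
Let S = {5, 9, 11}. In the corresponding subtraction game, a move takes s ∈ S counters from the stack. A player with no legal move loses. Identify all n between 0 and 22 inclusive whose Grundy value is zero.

G(0) = 0
G(1) = mex{} = 0
G(2) = mex{} = 0
G(3) = mex{} = 0
G(4) = mex{} = 0
G(5) = mex{0} = 1
G(6) = mex{0} = 1
G(7) = mex{0} = 1
G(8) = mex{0} = 1
G(9) = mex{0,0} = 1
G(10) = mex{1,0} = 2
G(11) = mex{1,0,0} = 2
G(12) = mex{1,0,0} = 2
G(13) = mex{1,0,0} = 2
G(14) = mex{1,1,0} = 2
G(15) = mex{2,1,0} = 3
G(16) = mex{2,1,1} = 0
G(17) = mex{2,1,1} = 0
G(18) = mex{2,1,1} = 0
G(19) = mex{2,2,1} = 0
G(20) = mex{3,2,1} = 0
G(21) = mex{0,2,2} = 1
G(22) = mex{0,2,2} = 1
P-positions are exactly the n with G(n) = 0.

0, 1, 2, 3, 4, 16, 17, 18, 19, 20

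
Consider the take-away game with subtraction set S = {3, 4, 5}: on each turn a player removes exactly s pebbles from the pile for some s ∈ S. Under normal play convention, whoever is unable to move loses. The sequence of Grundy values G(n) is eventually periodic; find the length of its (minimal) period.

G(0) = 0
G(1) = mex{} = 0
G(2) = mex{} = 0
G(3) = mex{0} = 1
G(4) = mex{0,0} = 1
G(5) = mex{0,0,0} = 1
G(6) = mex{1,0,0} = 2
G(7) = mex{1,1,0} = 2
G(8) = mex{1,1,1} = 0
G(9) = mex{2,1,1} = 0
G(10) = mex{2,2,1} = 0
G(11) = mex{0,2,2} = 1
G(12) = mex{0,0,2} = 1
G(13) = mex{0,0,0} = 1
G(14) = mex{1,0,0} = 2
G(15) = mex{1,1,0} = 2
G(16) = mex{1,1,1} = 0
G(17) = mex{2,1,1} = 0
G(n+8) = G(n) holds for n = 0,…,4 (a full window of length max(S) = 5), so the sequence is purely periodic with period 8.

8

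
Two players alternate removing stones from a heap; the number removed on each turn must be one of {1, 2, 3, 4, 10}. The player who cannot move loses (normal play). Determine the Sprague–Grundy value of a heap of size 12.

1

n :  0  1  2  3  4  5  6  7  8  9 10 11 12
G :  0  1  2  3  4  0  1  2  3  4  5  0  1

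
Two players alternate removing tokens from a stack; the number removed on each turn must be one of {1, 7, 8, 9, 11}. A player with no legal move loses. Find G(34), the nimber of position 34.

0

G(0) = 0
G(1) = mex{0} = 1
G(2) = mex{1} = 0
G(3) = mex{0} = 1
G(4) = mex{1} = 0
G(5) = mex{0} = 1
G(6) = mex{1} = 0
G(7) = mex{0,0} = 1
G(8) = mex{1,1,0} = 2
G(9) = mex{2,0,1,0} = 3
G(10) = mex{3,1,0,1} = 2
G(11) = mex{2,0,1,0,0} = 3
G(12) = mex{3,1,0,1,1} = 2
G(13) = mex{2,0,1,0,0} = 3
G(14) = mex{3,1,0,1,1} = 2
G(15) = mex{2,2,1,0,0} = 3
G(16) = mex{3,3,2,1,1} = 0
G(17) = mex{0,2,3,2,0} = 1
G(18) = mex{1,3,2,3,1} = 0
G(19) = mex{0,2,3,2,2} = 1
G(20) = mex{1,3,2,3,3} = 0
G(21) = mex{0,2,3,2,2} = 1
G(22) = mex{1,3,2,3,3} = 0
G(23) = mex{0,0,3,2,2} = 1
G(24) = mex{1,1,0,3,3} = 2
G(25) = mex{2,0,1,0,2} = 3
G(26) = mex{3,1,0,1,3} = 2
G(27) = mex{2,0,1,0,0} = 3
G(28) = mex{3,1,0,1,1} = 2
G(29) = mex{2,0,1,0,0} = 3
G(30) = mex{3,1,0,1,1} = 2
G(31) = mex{2,2,1,0,0} = 3
G(32) = mex{3,3,2,1,1} = 0
G(33) = mex{0,2,3,2,0} = 1
G(34) = mex{1,3,2,3,1} = 0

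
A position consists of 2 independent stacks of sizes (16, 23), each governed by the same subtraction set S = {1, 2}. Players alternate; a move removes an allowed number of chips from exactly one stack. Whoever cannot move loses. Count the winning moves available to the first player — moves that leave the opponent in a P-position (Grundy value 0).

All stacks use S = {1, 2}:
G(0) = 0
G(1) = mex{0} = 1
G(2) = mex{1,0} = 2
G(3) = mex{2,1} = 0
G(4) = mex{0,2} = 1
G(5) = mex{1,0} = 2
G(6) = mex{2,1} = 0
G(7) = mex{0,2} = 1
G(8) = mex{1,0} = 2
G(9) = mex{2,1} = 0
G(10) = mex{0,2} = 1
G(11) = mex{1,0} = 2
G(12) = mex{2,1} = 0
G(13) = mex{0,2} = 1
G(14) = mex{1,0} = 2
G(15) = mex{2,1} = 0
G(16) = mex{0,2} = 1
G(17) = mex{1,0} = 2
G(18) = mex{2,1} = 0
G(19) = mex{0,2} = 1
G(20) = mex{1,0} = 2
G(21) = mex{2,1} = 0
G(22) = mex{0,2} = 1
G(23) = mex{1,0} = 2
Stack A: G(16) = 1.
Stack B: G(23) = 2.
Combined Grundy value = 1 ⊕ 2 = 3.
A winning move leaves total XOR = 0, i.e. changes one component's Grundy value g to g ⊕ X where X is the current total.
Stack A: need g' = 1⊕3 = 2. Options: 16−1→G=0, 16−2→G=2. Hits: 1.
Stack B: need g' = 2⊕3 = 1. Options: 23−1→G=1, 23−2→G=0. Hits: 1.

2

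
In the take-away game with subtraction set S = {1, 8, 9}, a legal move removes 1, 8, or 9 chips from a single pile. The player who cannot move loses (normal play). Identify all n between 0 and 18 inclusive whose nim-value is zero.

n :  0  1  2  3  4  5  6  7  8  9 10 11 12 13 14 15 16 17 18
G :  0  1  0  1  0  1  0  1  2  3  2  3  2  3  2  3  0  1  0
P-positions are exactly the n with G(n) = 0.

0, 2, 4, 6, 16, 18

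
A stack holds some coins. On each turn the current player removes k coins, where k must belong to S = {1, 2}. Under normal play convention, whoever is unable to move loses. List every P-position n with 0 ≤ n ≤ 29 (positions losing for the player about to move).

0, 3, 6, 9, 12, 15, 18, 21, 24, 27

G(0) = 0
G(1) = mex{0} = 1
G(2) = mex{1,0} = 2
G(3) = mex{2,1} = 0
G(4) = mex{0,2} = 1
G(5) = mex{1,0} = 2
G(6) = mex{2,1} = 0
G(7) = mex{0,2} = 1
G(8) = mex{1,0} = 2
G(9) = mex{2,1} = 0
G(10) = mex{0,2} = 1
G(11) = mex{1,0} = 2
G(12) = mex{2,1} = 0
G(13) = mex{0,2} = 1
G(14) = mex{1,0} = 2
G(15) = mex{2,1} = 0
G(16) = mex{0,2} = 1
G(17) = mex{1,0} = 2
G(18) = mex{2,1} = 0
G(19) = mex{0,2} = 1
G(20) = mex{1,0} = 2
G(21) = mex{2,1} = 0
G(22) = mex{0,2} = 1
G(23) = mex{1,0} = 2
G(24) = mex{2,1} = 0
G(25) = mex{0,2} = 1
G(26) = mex{1,0} = 2
G(27) = mex{2,1} = 0
G(28) = mex{0,2} = 1
G(29) = mex{1,0} = 2
P-positions are exactly the n with G(n) = 0.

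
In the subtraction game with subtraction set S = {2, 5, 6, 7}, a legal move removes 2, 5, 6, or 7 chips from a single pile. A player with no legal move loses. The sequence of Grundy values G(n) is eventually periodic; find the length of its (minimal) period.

n :  0  1  2  3  4  5  6  7  8  9 10 11 12 13 14 15 16 17 18 19 20 21 22 23 24 25
G :  0  0  1  1  0  2  1  3  2  2  3  3  0  0  1  1  0  2  1  3  2  2  3  3  0  0
G(n+12) = G(n) holds for n = 0,…,6 (a full window of length max(S) = 7), so the sequence is purely periodic with period 12.

12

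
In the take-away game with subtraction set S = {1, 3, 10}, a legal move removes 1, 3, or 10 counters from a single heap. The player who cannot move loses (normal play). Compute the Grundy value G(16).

G(0) = 0
G(1) = mex{0} = 1
G(2) = mex{1} = 0
G(3) = mex{0,0} = 1
G(4) = mex{1,1} = 0
G(5) = mex{0,0} = 1
G(6) = mex{1,1} = 0
G(7) = mex{0,0} = 1
G(8) = mex{1,1} = 0
G(9) = mex{0,0} = 1
G(10) = mex{1,1,0} = 2
G(11) = mex{2,0,1} = 3
G(12) = mex{3,1,0} = 2
G(13) = mex{2,2,1} = 0
G(14) = mex{0,3,0} = 1
G(15) = mex{1,2,1} = 0
G(16) = mex{0,0,0} = 1

1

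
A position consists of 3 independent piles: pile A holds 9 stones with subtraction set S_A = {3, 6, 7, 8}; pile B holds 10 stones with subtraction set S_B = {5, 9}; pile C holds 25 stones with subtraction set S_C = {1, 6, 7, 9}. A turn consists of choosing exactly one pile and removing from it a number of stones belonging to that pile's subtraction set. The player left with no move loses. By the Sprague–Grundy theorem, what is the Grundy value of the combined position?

0

Pile A, S = {3, 6, 7, 8}:
G(0) = 0
G(1) = mex{} = 0
G(2) = mex{} = 0
G(3) = mex{0} = 1
G(4) = mex{0} = 1
G(5) = mex{0} = 1
G(6) = mex{1,0} = 2
G(7) = mex{1,0,0} = 2
G(8) = mex{1,0,0,0} = 2
G(9) = mex{2,1,0,0} = 3
G_A(9) = 3.
Pile B, S = {5, 9}:
n :  0  1  2  3  4  5  6  7  8  9 10
G :  0  0  0  0  0  1  1  1  1  1  2
G_B(10) = 2.
Pile C, S = {1, 6, 7, 9}:
G(0) = 0
G(1) = mex{0} = 1
G(2) = mex{1} = 0
G(3) = mex{0} = 1
G(4) = mex{1} = 0
G(5) = mex{0} = 1
G(6) = mex{1,0} = 2
G(7) = mex{2,1,0} = 3
G(8) = mex{3,0,1} = 2
G(9) = mex{2,1,0,0} = 3
G(10) = mex{3,0,1,1} = 2
G(11) = mex{2,1,0,0} = 3
G(12) = mex{3,2,1,1} = 0
G(13) = mex{0,3,2,0} = 1
G(14) = mex{1,2,3,1} = 0
G(15) = mex{0,3,2,2} = 1
G(16) = mex{1,2,3,3} = 0
G(17) = mex{0,3,2,2} = 1
G(18) = mex{1,0,3,3} = 2
G(19) = mex{2,1,0,2} = 3
G(20) = mex{3,0,1,3} = 2
G(21) = mex{2,1,0,0} = 3
G(22) = mex{3,0,1,1} = 2
G(23) = mex{2,1,0,0} = 3
G(24) = mex{3,2,1,1} = 0
G(25) = mex{0,3,2,0} = 1
G_C(25) = 1.
Combined Grundy value = 3 ⊕ 2 ⊕ 1 = 0.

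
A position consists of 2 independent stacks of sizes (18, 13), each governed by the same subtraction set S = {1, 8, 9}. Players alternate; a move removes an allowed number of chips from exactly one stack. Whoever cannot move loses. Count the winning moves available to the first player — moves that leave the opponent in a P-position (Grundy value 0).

2

All stacks use S = {1, 8, 9}:
G(0) = 0
G(1) = mex{0} = 1
G(2) = mex{1} = 0
G(3) = mex{0} = 1
G(4) = mex{1} = 0
G(5) = mex{0} = 1
G(6) = mex{1} = 0
G(7) = mex{0} = 1
G(8) = mex{1,0} = 2
G(9) = mex{2,1,0} = 3
G(10) = mex{3,0,1} = 2
G(11) = mex{2,1,0} = 3
G(12) = mex{3,0,1} = 2
G(13) = mex{2,1,0} = 3
G(14) = mex{3,0,1} = 2
G(15) = mex{2,1,0} = 3
G(16) = mex{3,2,1} = 0
G(17) = mex{0,3,2} = 1
G(18) = mex{1,2,3} = 0
Stack A: G(18) = 0.
Stack B: G(13) = 3.
Combined Grundy value = 0 ⊕ 3 = 3.
A winning move leaves total XOR = 0, i.e. changes one component's Grundy value g to g ⊕ X where X is the current total.
Stack A: need g' = 0⊕3 = 3. Options: 18−1→G=1, 18−8→G=2, 18−9→G=3. Hits: 1.
Stack B: need g' = 3⊕3 = 0. Options: 13−1→G=2, 13−8→G=1, 13−9→G=0. Hits: 1.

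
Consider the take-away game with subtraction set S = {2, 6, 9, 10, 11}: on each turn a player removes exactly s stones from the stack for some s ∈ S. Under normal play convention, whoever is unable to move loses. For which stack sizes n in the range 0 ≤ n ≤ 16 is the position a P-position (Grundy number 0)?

G(0) = 0
G(1) = mex{} = 0
G(2) = mex{0} = 1
G(3) = mex{0} = 1
G(4) = mex{1} = 0
G(5) = mex{1} = 0
G(6) = mex{0,0} = 1
G(7) = mex{0,0} = 1
G(8) = mex{1,1} = 0
G(9) = mex{1,1,0} = 2
G(10) = mex{0,0,0,0} = 1
G(11) = mex{2,0,1,0,0} = 3
G(12) = mex{1,1,1,1,0} = 2
G(13) = mex{3,1,0,1,1} = 2
G(14) = mex{2,0,0,0,1} = 3
G(15) = mex{2,2,1,0,0} = 3
G(16) = mex{3,1,1,1,0} = 2
P-positions are exactly the n with G(n) = 0.

0, 1, 4, 5, 8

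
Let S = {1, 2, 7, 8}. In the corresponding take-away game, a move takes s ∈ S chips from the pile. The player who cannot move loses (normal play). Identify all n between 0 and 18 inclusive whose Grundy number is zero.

0, 3, 6, 9, 12, 15, 18

G(0) = 0
G(1) = mex{0} = 1
G(2) = mex{1,0} = 2
G(3) = mex{2,1} = 0
G(4) = mex{0,2} = 1
G(5) = mex{1,0} = 2
G(6) = mex{2,1} = 0
G(7) = mex{0,2,0} = 1
G(8) = mex{1,0,1,0} = 2
G(9) = mex{2,1,2,1} = 0
G(10) = mex{0,2,0,2} = 1
G(11) = mex{1,0,1,0} = 2
G(12) = mex{2,1,2,1} = 0
G(13) = mex{0,2,0,2} = 1
G(14) = mex{1,0,1,0} = 2
G(15) = mex{2,1,2,1} = 0
G(16) = mex{0,2,0,2} = 1
G(17) = mex{1,0,1,0} = 2
G(18) = mex{2,1,2,1} = 0
P-positions are exactly the n with G(n) = 0.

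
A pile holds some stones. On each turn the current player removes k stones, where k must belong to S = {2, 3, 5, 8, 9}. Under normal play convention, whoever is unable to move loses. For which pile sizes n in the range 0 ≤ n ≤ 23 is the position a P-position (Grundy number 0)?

0, 1, 7, 11, 17, 18

n :  0  1  2  3  4  5  6  7  8  9 10 11 12 13 14 15 16 17 18 19 20 21 22 23
G :  0  0  1  1  2  2  3  0  4  1  3  0  4  1  5  2  2  0  0  1  1  3  2  4
P-positions are exactly the n with G(n) = 0.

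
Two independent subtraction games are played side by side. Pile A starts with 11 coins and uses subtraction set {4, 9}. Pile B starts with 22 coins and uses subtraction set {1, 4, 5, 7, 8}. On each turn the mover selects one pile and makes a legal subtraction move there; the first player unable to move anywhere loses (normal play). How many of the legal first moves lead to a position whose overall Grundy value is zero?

Pile A, S = {4, 9}:
n :  0  1  2  3  4  5  6  7  8  9 10 11
G :  0  0  0  0  1  1  1  1  0  2  2  2
G_A(11) = 2.
Pile B, S = {1, 4, 5, 7, 8}:
n :  0  1  2  3  4  5  6  7  8  9 10 11 12 13 14 15 16 17 18 19 20 21 22
G :  0  1  0  1  2  3  2  3  4  5  4  0  1  0  1  2  3  2  3  4  5  4  0
G_B(22) = 0.
Combined Grundy value = 2 ⊕ 0 = 2.
A winning move leaves total XOR = 0, i.e. changes one component's Grundy value g to g ⊕ X where X is the current total.
Pile A: need g' = 2⊕2 = 0. Options: 11−4→G=1, 11−9→G=0. Hits: 1.
Pile B: need g' = 0⊕2 = 2. Options: 22−1→G=4, 22−4→G=3, 22−5→G=2, 22−7→G=2, 22−8→G=1. Hits: 2.

3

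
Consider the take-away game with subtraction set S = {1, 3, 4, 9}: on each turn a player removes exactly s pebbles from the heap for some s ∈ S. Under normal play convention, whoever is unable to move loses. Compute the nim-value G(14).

G(0) = 0
G(1) = mex{0} = 1
G(2) = mex{1} = 0
G(3) = mex{0,0} = 1
G(4) = mex{1,1,0} = 2
G(5) = mex{2,0,1} = 3
G(6) = mex{3,1,0} = 2
G(7) = mex{2,2,1} = 0
G(8) = mex{0,3,2} = 1
G(9) = mex{1,2,3,0} = 4
G(10) = mex{4,0,2,1} = 3
G(11) = mex{3,1,0,0} = 2
G(12) = mex{2,4,1,1} = 0
G(13) = mex{0,3,4,2} = 1
G(14) = mex{1,2,3,3} = 0

0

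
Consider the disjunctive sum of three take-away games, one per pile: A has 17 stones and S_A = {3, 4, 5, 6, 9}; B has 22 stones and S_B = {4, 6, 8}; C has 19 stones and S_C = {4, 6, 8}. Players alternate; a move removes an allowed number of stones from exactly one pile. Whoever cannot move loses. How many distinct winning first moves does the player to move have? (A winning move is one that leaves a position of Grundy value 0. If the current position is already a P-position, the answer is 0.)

2

Pile A, S = {3, 4, 5, 6, 9}:
n :  0  1  2  3  4  5  6  7  8  9 10 11 12 13 14 15 16 17
G :  0  0  0  1  1  1  2  2  2  3  3  3  0  0  0  1  1  1
G_A(17) = 1.
Pile B, S = {4, 6, 8}:
G(0) = 0
G(1) = mex{} = 0
G(2) = mex{} = 0
G(3) = mex{} = 0
G(4) = mex{0} = 1
G(5) = mex{0} = 1
G(6) = mex{0,0} = 1
G(7) = mex{0,0} = 1
G(8) = mex{1,0,0} = 2
G(9) = mex{1,0,0} = 2
G(10) = mex{1,1,0} = 2
G(11) = mex{1,1,0} = 2
G(12) = mex{2,1,1} = 0
G(13) = mex{2,1,1} = 0
G(14) = mex{2,2,1} = 0
G(15) = mex{2,2,1} = 0
G(16) = mex{0,2,2} = 1
G(17) = mex{0,2,2} = 1
G(18) = mex{0,0,2} = 1
G(19) = mex{0,0,2} = 1
G(20) = mex{1,0,0} = 2
G(21) = mex{1,0,0} = 2
G(22) = mex{1,1,0} = 2
G_B(22) = 2.
Pile C, S = {4, 6, 8}:
n :  0  1  2  3  4  5  6  7  8  9 10 11 12 13 14 15 16 17 18 19
G :  0  0  0  0  1  1  1  1  2  2  2  2  0  0  0  0  1  1  1  1
G_C(19) = 1.
Combined Grundy value = 1 ⊕ 2 ⊕ 1 = 2.
A winning move leaves total XOR = 0, i.e. changes one component's Grundy value g to g ⊕ X where X is the current total.
Pile A: need g' = 1⊕2 = 3. Options: 17−3→G=0, 17−4→G=0, 17−5→G=0, 17−6→G=3, 17−9→G=2. Hits: 1.
Pile B: need g' = 2⊕2 = 0. Options: 22−4→G=1, 22−6→G=1, 22−8→G=0. Hits: 1.
Pile C: need g' = 1⊕2 = 3. Options: 19−4→G=0, 19−6→G=0, 19−8→G=2. Hits: 0.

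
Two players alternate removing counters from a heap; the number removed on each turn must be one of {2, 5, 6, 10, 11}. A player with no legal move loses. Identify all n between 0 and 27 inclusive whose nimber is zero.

G(0) = 0
G(1) = mex{} = 0
G(2) = mex{0} = 1
G(3) = mex{0} = 1
G(4) = mex{1} = 0
G(5) = mex{1,0} = 2
G(6) = mex{0,0,0} = 1
G(7) = mex{2,1,0} = 3
G(8) = mex{1,1,1} = 0
G(9) = mex{3,0,1} = 2
G(10) = mex{0,2,0,0} = 1
G(11) = mex{2,1,2,0,0} = 3
G(12) = mex{1,3,1,1,0} = 2
G(13) = mex{3,0,3,1,1} = 2
G(14) = mex{2,2,0,0,1} = 3
G(15) = mex{2,1,2,2,0} = 3
G(16) = mex{3,3,1,1,2} = 0
G(17) = mex{3,2,3,3,1} = 0
G(18) = mex{0,2,2,0,3} = 1
G(19) = mex{0,3,2,2,0} = 1
G(20) = mex{1,3,3,1,2} = 0
G(21) = mex{1,0,3,3,1} = 2
G(22) = mex{0,0,0,2,3} = 1
G(23) = mex{2,1,0,2,2} = 3
G(24) = mex{1,1,1,3,2} = 0
G(25) = mex{3,0,1,3,3} = 2
G(26) = mex{0,2,0,0,3} = 1
G(27) = mex{2,1,2,0,0} = 3
P-positions are exactly the n with G(n) = 0.

0, 1, 4, 8, 16, 17, 20, 24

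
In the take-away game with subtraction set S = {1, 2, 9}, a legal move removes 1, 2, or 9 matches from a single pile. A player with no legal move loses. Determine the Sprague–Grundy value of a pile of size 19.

3

n :  0  1  2  3  4  5  6  7  8  9 10 11 12 13 14 15 16 17 18 19
G :  0  1  2  0  1  2  0  1  2  3  0  1  2  0  1  2  0  1  2  3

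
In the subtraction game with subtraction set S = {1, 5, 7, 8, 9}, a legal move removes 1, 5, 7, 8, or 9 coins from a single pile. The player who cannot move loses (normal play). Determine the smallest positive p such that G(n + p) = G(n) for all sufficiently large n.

n :  0  1  2  3  4  5  6  7  8  9 10 11 12 13 14 15 16 17 18 19 20 21 22 23 24 25 26 27 28 29 30 31 32 33
G :  0  1  0  1  0  1  0  1  2  3  2  3  2  3  2  3  0  1  0  1  0  1  0  1  2  3  2  3  2  3  2  3  0  1
G(n+16) = G(n) holds for n = 0,…,8 (a full window of length max(S) = 9), so the sequence is purely periodic with period 16.

16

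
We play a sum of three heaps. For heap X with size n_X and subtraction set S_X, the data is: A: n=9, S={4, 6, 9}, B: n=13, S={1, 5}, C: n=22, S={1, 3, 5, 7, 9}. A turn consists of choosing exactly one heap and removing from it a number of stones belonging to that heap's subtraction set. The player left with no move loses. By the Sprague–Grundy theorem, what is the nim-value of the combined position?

Heap A, S = {4, 6, 9}:
G(0) = 0
G(1) = mex{} = 0
G(2) = mex{} = 0
G(3) = mex{} = 0
G(4) = mex{0} = 1
G(5) = mex{0} = 1
G(6) = mex{0,0} = 1
G(7) = mex{0,0} = 1
G(8) = mex{1,0} = 2
G(9) = mex{1,0,0} = 2
G_A(9) = 2.
Heap B, S = {1, 5}:
G(0) = 0
G(1) = mex{0} = 1
G(2) = mex{1} = 0
G(3) = mex{0} = 1
G(4) = mex{1} = 0
G(5) = mex{0,0} = 1
G(6) = mex{1,1} = 0
G(7) = mex{0,0} = 1
G(8) = mex{1,1} = 0
G(9) = mex{0,0} = 1
G(10) = mex{1,1} = 0
G(11) = mex{0,0} = 1
G(12) = mex{1,1} = 0
G(13) = mex{0,0} = 1
G_B(13) = 1.
Heap C, S = {1, 3, 5, 7, 9}:
G(0) = 0
G(1) = mex{0} = 1
G(2) = mex{1} = 0
G(3) = mex{0,0} = 1
G(4) = mex{1,1} = 0
G(5) = mex{0,0,0} = 1
G(6) = mex{1,1,1} = 0
G(7) = mex{0,0,0,0} = 1
G(8) = mex{1,1,1,1} = 0
G(9) = mex{0,0,0,0,0} = 1
G(10) = mex{1,1,1,1,1} = 0
G(11) = mex{0,0,0,0,0} = 1
G(12) = mex{1,1,1,1,1} = 0
G(13) = mex{0,0,0,0,0} = 1
G(14) = mex{1,1,1,1,1} = 0
G(15) = mex{0,0,0,0,0} = 1
G(16) = mex{1,1,1,1,1} = 0
G(17) = mex{0,0,0,0,0} = 1
G(18) = mex{1,1,1,1,1} = 0
G(19) = mex{0,0,0,0,0} = 1
G(20) = mex{1,1,1,1,1} = 0
G(21) = mex{0,0,0,0,0} = 1
G(22) = mex{1,1,1,1,1} = 0
G_C(22) = 0.
Combined Grundy value = 2 ⊕ 1 ⊕ 0 = 3.

3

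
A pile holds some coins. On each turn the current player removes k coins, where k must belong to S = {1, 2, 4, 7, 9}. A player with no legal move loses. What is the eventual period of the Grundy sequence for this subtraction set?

11

G(0) = 0
G(1) = mex{0} = 1
G(2) = mex{1,0} = 2
G(3) = mex{2,1} = 0
G(4) = mex{0,2,0} = 1
G(5) = mex{1,0,1} = 2
G(6) = mex{2,1,2} = 0
G(7) = mex{0,2,0,0} = 1
G(8) = mex{1,0,1,1} = 2
G(9) = mex{2,1,2,2,0} = 3
G(10) = mex{3,2,0,0,1} = 4
G(11) = mex{4,3,1,1,2} = 0
G(12) = mex{0,4,2,2,0} = 1
G(13) = mex{1,0,3,0,1} = 2
G(14) = mex{2,1,4,1,2} = 0
G(15) = mex{0,2,0,2,0} = 1
G(16) = mex{1,0,1,3,1} = 2
G(17) = mex{2,1,2,4,2} = 0
G(18) = mex{0,2,0,0,3} = 1
G(19) = mex{1,0,1,1,4} = 2
G(20) = mex{2,1,2,2,0} = 3
G(21) = mex{3,2,0,0,1} = 4
G(22) = mex{4,3,1,1,2} = 0
G(23) = mex{0,4,2,2,0} = 1
G(n+11) = G(n) holds for n = 0,…,8 (a full window of length max(S) = 9), so the sequence is purely periodic with period 11.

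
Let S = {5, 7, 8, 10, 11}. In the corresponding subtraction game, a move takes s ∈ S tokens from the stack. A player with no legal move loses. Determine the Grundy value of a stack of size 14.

n :  0  1  2  3  4  5  6  7  8  9 10 11 12 13 14
G :  0  0  0  0  0  1  1  1  1  1  2  2  2  2  2

2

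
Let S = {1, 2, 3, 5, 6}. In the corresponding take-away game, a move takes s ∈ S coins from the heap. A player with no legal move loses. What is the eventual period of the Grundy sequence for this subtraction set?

n :  0  1  2  3  4  5  6  7  8  9 10 11 12 13 14
G :  0  1  2  3  0  1  2  3  0  1  2  3  0  1  2
G(n+4) = G(n) holds for n = 0,…,5 (a full window of length max(S) = 6), so the sequence is purely periodic with period 4.

4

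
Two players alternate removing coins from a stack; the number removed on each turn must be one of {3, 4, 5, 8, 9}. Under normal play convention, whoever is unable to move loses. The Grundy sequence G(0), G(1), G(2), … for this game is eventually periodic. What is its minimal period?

12

n :  0  1  2  3  4  5  6  7  8  9 10 11 12 13 14 15 16 17 18 19 20 21 22 23 24 25
G :  0  0  0  1  1  1  2  2  2  3  3  3  0  0  0  1  1  1  2  2  2  3  3  3  0  0
G(n+12) = G(n) holds for n = 0,…,8 (a full window of length max(S) = 9), so the sequence is purely periodic with period 12.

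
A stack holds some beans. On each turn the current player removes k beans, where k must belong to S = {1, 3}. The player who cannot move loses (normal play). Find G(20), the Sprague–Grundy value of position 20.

n :  0  1  2  3  4  5  6  7  8  9 10 11 12 13 14 15 16 17 18 19 20
G :  0  1  0  1  0  1  0  1  0  1  0  1  0  1  0  1  0  1  0  1  0

0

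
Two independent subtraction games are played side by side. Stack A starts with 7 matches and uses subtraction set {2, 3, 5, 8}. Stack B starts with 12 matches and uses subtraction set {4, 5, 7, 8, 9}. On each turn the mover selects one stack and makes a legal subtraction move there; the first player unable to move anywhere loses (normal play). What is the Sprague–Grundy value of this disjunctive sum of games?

3

Stack A, S = {2, 3, 5, 8}:
n : 0 1 2 3 4 5 6 7
G : 0 0 1 1 2 2 3 0
G_A(7) = 0.
Stack B, S = {4, 5, 7, 8, 9}:
n :  0  1  2  3  4  5  6  7  8  9 10 11 12
G :  0  0  0  0  1  1  1  1  2  2  2  2  3
G_B(12) = 3.
Combined Grundy value = 0 ⊕ 3 = 3.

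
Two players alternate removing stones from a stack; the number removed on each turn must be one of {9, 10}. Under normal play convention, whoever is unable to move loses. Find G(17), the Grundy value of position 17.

1

G(0) = 0
G(1) = mex{} = 0
G(2) = mex{} = 0
G(3) = mex{} = 0
G(4) = mex{} = 0
G(5) = mex{} = 0
G(6) = mex{} = 0
G(7) = mex{} = 0
G(8) = mex{} = 0
G(9) = mex{0} = 1
G(10) = mex{0,0} = 1
G(11) = mex{0,0} = 1
G(12) = mex{0,0} = 1
G(13) = mex{0,0} = 1
G(14) = mex{0,0} = 1
G(15) = mex{0,0} = 1
G(16) = mex{0,0} = 1
G(17) = mex{0,0} = 1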